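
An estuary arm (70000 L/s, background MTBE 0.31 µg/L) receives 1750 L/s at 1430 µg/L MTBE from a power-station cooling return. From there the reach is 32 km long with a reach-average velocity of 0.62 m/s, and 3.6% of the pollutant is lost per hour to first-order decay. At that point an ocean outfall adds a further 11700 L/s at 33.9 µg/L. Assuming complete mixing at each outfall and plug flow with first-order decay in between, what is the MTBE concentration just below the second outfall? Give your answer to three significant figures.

22.6 µg/L

Mixed concentration C = ΣQC/ΣQ = (70000·0.3100 + 1750·1430) / 71750 = 2524000/71750 = 35.18 µg/L; combined flow 71750 L/s.
Travel time t = 32·1000 / 0.62 = 51610 s = 14.34 h.
3.6%/h lost → k = −ln(1 − 0.036) = 0.03666 h⁻¹.
After decay, C = 35.18 × e^(−kt) = 35.18 × 0.5912 = 20.80 µg/L.
At the second outfall, C = (71750·20.80 + 11700·33.90) / (71750 + 11700) = 22.63 µg/L.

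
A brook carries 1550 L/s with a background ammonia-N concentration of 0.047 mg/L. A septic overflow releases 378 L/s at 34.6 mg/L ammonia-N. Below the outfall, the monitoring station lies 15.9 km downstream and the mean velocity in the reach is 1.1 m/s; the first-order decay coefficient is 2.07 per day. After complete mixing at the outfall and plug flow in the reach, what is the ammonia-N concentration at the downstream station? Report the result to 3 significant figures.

Flow-weighted average: C = (1550·0.04700 + 378.0·34.60) / 1928 = 13150/1928 = 6.821 mg/L.
Travel time t = 15.9·1000 / 1.1 = 14450 s = 4.015 h.
After decay, C = 6.821 × e^(−kt) = 6.821 × 0.7073 = 4.825 mg/L.

4.82 mg/L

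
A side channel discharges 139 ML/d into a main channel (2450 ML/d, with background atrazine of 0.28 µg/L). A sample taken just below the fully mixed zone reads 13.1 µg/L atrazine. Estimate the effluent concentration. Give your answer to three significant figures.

239 µg/L

Mass balance: 2450·0.2800 + 139.0·Cₑ = 2589·13.10
→ Cₑ = (2589·13.10 − 2450·0.2800) / 139.0 = 239.1 µg/L.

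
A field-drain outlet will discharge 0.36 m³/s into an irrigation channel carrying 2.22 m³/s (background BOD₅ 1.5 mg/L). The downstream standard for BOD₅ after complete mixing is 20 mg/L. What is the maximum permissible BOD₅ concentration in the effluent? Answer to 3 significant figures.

134 mg/L

At the limit, (Qr·Cr + Qe·Cₑ)/(Qr + Qe) = 20:
Cₑ = (2.580·20 − 2.220·1.500) / 0.3600 = 134.1 mg/L.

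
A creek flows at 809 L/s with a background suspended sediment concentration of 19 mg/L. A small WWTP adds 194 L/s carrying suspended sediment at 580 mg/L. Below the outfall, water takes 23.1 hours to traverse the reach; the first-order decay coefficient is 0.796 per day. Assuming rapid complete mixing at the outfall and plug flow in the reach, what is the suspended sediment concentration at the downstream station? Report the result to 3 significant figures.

Flow-weighted average: C = (809.0·19.00 + 194.0·580.0) / 1003 = 127900/1003 = 127.5 mg/L.
First-order decay: C = 127.5·exp(−k·t) = 127.5·0.4648 = 59.27 mg/L.

59.3 mg/L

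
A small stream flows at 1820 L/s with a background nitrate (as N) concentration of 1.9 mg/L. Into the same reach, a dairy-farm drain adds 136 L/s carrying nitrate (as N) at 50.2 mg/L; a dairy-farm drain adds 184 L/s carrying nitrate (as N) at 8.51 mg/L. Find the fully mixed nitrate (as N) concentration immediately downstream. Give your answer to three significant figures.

5.54 mg/L

Mass balance: C = (1820·1.900 + 136.0·50.20 + 184.0·8.510) / 2140 = 11850/2140 = 5.538 mg/L.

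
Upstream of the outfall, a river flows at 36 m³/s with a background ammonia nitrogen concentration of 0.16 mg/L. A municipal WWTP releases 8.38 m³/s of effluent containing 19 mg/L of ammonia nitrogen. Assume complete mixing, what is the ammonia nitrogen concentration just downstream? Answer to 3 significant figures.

Mixed concentration C = ΣQC/ΣQ = (36.00·0.1600 + 8.380·19.00) / 44.38 = 165.0/44.38 = 3.717 mg/L.

3.72 mg/L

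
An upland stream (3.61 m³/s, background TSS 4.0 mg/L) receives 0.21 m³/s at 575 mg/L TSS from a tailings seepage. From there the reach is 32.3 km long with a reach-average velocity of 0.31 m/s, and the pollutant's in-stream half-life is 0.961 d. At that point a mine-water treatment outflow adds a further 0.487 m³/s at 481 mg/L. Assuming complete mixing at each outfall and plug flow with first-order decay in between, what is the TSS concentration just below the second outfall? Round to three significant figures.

67.5 mg/L

Flow-weighted average: C = (3.610·4.000 + 0.2100·575.0) / 3.820 = 135.2/3.820 = 35.39 mg/L; combined flow 3.820 m³/s.
Travel time t = 32.3·1000 / 0.31 = 104200 s = 28.94 h.
Half-life 0.961 d → k = ln 2 / 0.961 = 0.7213 d⁻¹.
First-order decay: C = 35.39·exp(−k·t) = 35.39·0.4190 = 14.83 mg/L.
At the second outfall, C = (3.820·14.83 + 0.4870·481.0) / (3.820 + 0.4870) = 67.54 mg/L.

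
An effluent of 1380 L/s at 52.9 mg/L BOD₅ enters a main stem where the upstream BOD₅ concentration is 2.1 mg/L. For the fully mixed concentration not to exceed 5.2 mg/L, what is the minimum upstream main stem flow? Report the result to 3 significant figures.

Set C_mix = 5.2: (Q·2.100 + 1380·52.90) / (Q + 1380) = 5.2
→ Q = 1380·(52.90 − 5.2)/(5.2 − 2.100) = 21230 L/s.

21200 L/s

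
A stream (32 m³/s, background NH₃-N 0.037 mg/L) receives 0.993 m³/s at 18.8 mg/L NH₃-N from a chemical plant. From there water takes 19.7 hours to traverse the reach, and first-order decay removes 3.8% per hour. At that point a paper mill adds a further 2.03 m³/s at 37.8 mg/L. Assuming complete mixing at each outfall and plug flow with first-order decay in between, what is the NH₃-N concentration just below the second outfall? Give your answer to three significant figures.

Flow-weighted average: C = (32.00·0.03700 + 0.9930·18.80) / 32.99 = 19.85/32.99 = 0.6017 mg/L; combined flow 32.99 m³/s.
3.8%/h lost → k = −ln(1 − 0.038) = 0.03874 h⁻¹.
Applying C = C₀e^(−kt): 0.6017 × 0.4662 = 0.2805 mg/L.
At the second outfall, C = (32.99·0.2805 + 2.030·37.80) / (32.99 + 2.030) = 2.455 mg/L.

2.46 mg/L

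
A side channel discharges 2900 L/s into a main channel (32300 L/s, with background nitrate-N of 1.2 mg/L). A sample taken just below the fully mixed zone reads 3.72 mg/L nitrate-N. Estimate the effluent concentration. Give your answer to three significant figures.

Mass balance: 32300·1.200 + 2900·Cₑ = 35200·3.720
→ Cₑ = (35200·3.720 − 32300·1.200) / 2900 = 31.79 mg/L.

31.8 mg/L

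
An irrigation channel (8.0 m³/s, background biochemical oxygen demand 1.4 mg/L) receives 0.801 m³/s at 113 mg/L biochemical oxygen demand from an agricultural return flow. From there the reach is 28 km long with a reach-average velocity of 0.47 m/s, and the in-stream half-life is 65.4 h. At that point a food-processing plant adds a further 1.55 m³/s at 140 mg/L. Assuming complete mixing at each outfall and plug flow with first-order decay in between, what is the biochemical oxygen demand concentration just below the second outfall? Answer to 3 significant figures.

Mass balance: C = (8.000·1.400 + 0.8010·113.0) / 8.801 = 101.7/8.801 = 11.56 mg/L; combined flow 8.801 m³/s.
Travel time t = 28·1000 / 0.47 = 59570 s = 16.55 h.
Half-life 65.4 h → k = ln 2 / 65.4 = 0.01060 h⁻¹ = 0.2544 d⁻¹.
After decay, C = 11.56 × e^(−kt) = 11.56 × 0.8391 = 9.698 mg/L.
Second outfall: C = (8.801·9.698 + 1.550·140.0)/10.35 = 29.21 mg/L.

29.2 mg/L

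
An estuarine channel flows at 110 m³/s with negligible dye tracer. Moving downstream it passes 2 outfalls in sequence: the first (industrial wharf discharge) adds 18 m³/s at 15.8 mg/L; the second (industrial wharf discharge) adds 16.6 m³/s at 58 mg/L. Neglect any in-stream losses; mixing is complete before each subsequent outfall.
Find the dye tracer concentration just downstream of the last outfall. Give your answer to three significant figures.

8.63 mg/L

Below outfall 1: Q → 128.0 m³/s, C = (110.0·0 + 18.00·15.80)/128.0 = 2.222 mg/L.
Below outfall 2: Q → 144.6 m³/s, C = (128.0·2.222 + 16.60·58.00)/144.6 = 8.625 mg/L.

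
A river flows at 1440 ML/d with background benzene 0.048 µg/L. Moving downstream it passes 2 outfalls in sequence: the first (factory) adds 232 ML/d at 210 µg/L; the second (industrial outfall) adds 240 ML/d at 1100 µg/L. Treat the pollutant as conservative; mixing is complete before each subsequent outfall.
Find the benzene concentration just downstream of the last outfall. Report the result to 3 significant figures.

Outfall 1: combined Q = 1672 ML/d; C = (1440·0.04800 + 232.0·210.0)/1672 = 29.18 µg/L.
Outfall 2: combined Q = 1912 ML/d; C = (1672·29.18 + 240.0·1100)/1912 = 163.6 µg/L.

164 µg/L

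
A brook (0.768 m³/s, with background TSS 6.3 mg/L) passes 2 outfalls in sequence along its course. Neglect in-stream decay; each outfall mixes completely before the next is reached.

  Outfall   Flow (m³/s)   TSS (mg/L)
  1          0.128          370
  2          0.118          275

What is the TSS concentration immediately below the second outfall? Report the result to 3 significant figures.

83.5 mg/L

After outfall 1: Q = 0.7680 + 0.1280 = 0.8960 m³/s; C = (0.7680·6.300 + 0.1280·370.0)/0.8960 = 58.26 mg/L.
After outfall 2: Q = 0.8960 + 0.1180 = 1.014 m³/s; C = (0.8960·58.26 + 0.1180·275.0)/1.014 = 83.48 mg/L.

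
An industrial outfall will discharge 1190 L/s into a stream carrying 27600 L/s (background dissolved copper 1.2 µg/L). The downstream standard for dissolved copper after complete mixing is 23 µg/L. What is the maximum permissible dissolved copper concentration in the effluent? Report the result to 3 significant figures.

529 µg/L

At the limit, (Qr·Cr + Qe·Cₑ)/(Qr + Qe) = 23:
Cₑ = (28790·23 − 27600·1.200) / 1190 = 528.6 µg/L.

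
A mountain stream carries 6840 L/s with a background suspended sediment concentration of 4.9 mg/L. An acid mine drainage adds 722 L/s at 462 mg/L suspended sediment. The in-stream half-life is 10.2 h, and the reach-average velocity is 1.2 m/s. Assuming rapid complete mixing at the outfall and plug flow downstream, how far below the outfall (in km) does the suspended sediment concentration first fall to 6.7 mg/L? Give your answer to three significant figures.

126 km

After mixing, C = (6840·4.900 + 722.0·462.0) / 7562 = 367100/7562 = 48.54 mg/L.
Half-life 10.2 h → k = ln 2 / 10.2 = 0.06796 h⁻¹ = 1.631 d⁻¹.
Set 48.54·exp(−k·t) = 6.7 → t = ln(48.54/6.7)/k = 104900 s = 29.14 h.
Distance = v·t = 1.2·104900 = 125900 m = 125.9 km.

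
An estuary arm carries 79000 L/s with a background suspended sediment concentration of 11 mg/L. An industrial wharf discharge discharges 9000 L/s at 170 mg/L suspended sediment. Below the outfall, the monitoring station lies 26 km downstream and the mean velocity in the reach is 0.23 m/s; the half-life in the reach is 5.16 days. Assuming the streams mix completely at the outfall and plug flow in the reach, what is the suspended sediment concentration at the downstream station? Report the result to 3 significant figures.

Mixed concentration C = ΣQC/ΣQ = (79000·11.00 + 9000·170.0) / 88000 = 2399000/88000 = 27.26 mg/L.
Travel time t = 26·1000 / 0.23 = 113000 s = 31.40 h.
Half-life 5.16 d → k = ln 2 / 5.16 = 0.1343 d⁻¹.
First-order decay: C = 27.26·exp(−k·t) = 27.26·0.8388 = 22.87 mg/L.

22.9 mg/L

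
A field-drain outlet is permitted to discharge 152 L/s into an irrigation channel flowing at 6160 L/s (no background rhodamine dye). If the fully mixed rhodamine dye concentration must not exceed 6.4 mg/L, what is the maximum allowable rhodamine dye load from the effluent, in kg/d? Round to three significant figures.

3490 kg/d

Mass balance at the limit: 6160·0 + 152.0·Cₑ = 6312·6.4 → Cₑ = 265.8 mg/L.
152.0 L/s = 0.1520 m³/s. Load = 0.1520 m³/s × 265.8 g/m³ × 86 400 s/d = 3490 kg/d.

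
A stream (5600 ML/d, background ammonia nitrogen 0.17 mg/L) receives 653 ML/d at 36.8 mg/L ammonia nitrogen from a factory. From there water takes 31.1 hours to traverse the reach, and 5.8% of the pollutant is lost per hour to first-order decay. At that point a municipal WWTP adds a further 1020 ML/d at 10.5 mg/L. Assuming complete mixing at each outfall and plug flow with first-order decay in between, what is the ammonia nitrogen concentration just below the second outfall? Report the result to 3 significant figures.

Flow-weighted average: C = (5600·0.1700 + 653.0·36.80) / 6253 = 24980/6253 = 3.995 mg/L; combined flow 6253 ML/d.
5.8%/h lost → k = −ln(1 − 0.058) = 0.05975 h⁻¹.
After decay, C = 3.995 × e^(−kt) = 3.995 × 0.1559 = 0.6231 mg/L.
Second outfall: C = (6253·0.6231 + 1020·10.50)/7273 = 2.008 mg/L.

2.01 mg/L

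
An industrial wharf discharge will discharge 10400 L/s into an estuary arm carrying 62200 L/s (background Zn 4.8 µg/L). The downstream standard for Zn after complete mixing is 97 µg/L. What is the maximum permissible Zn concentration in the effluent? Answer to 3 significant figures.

648 µg/L

At the limit, (Qr·Cr + Qe·Cₑ)/(Qr + Qe) = 97:
Cₑ = (72600·97 − 62200·4.800) / 10400 = 648.4 µg/L.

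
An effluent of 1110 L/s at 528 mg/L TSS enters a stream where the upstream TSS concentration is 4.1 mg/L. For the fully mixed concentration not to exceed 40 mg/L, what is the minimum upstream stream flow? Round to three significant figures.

15100 L/s

Set C_mix = 40: (Q·4.100 + 1110·528.0) / (Q + 1110) = 40
→ Q = 1110·(528.0 − 40)/(40 − 4.100) = 15090 L/s.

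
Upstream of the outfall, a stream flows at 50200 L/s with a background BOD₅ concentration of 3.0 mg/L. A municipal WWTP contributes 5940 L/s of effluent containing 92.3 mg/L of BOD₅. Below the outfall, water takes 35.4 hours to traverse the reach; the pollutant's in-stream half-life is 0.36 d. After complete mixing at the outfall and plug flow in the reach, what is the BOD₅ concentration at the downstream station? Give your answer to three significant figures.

Mass balance: C = (50200·3.000 + 5940·92.30) / 56140 = 698900/56140 = 12.45 mg/L.
Half-life 0.36 d → k = ln 2 / 0.36 = 1.925 d⁻¹.
After decay, C = 12.45 × e^(−kt) = 12.45 × 0.05843 = 0.7273 mg/L.

0.727 mg/L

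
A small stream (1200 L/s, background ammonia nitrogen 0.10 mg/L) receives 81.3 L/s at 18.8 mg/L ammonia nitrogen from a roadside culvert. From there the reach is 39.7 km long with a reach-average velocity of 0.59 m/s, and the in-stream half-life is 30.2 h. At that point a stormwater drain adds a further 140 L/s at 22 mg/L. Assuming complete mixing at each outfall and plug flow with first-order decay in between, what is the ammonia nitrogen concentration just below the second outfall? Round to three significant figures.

Conservation of mass: C = (1200·0.1000 + 81.30·18.80) / 1281 = 1648/1281 = 1.287 mg/L; combined flow 1281 L/s.
Travel time t = 39.7·1000 / 0.59 = 67290 s = 18.69 h.
Half-life 30.2 h → k = ln 2 / 30.2 = 0.02295 h⁻¹ = 0.5508 d⁻¹.
Decay over the reach: 1.287·exp(−kt) = 1.287·0.6512 = 0.8377 mg/L.
At the second outfall, C = (1281·0.8377 + 140.0·22.00) / (1281 + 140.0) = 2.922 mg/L.

2.92 mg/L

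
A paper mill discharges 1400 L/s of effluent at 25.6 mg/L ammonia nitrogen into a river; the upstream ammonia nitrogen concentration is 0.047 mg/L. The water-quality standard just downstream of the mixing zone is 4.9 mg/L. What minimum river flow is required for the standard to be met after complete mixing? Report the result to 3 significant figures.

5970 L/s

Set C_mix = 4.9: (Q·0.04700 + 1400·25.60) / (Q + 1400) = 4.9
→ Q = 1400·(25.60 − 4.9)/(4.9 − 0.04700) = 5972 L/s.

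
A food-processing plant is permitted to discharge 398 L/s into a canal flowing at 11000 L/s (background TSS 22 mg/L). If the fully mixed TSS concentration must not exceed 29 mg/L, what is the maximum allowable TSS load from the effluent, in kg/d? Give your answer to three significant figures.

7650 kg/d

Mass balance at the limit: 11000·22.00 + 398.0·Cₑ = 11400·29 → Cₑ = 222.5 mg/L.
398.0 L/s = 0.3980 m³/s. Load = 0.3980 m³/s × 222.5 g/m³ × 86 400 s/d = 7650 kg/d.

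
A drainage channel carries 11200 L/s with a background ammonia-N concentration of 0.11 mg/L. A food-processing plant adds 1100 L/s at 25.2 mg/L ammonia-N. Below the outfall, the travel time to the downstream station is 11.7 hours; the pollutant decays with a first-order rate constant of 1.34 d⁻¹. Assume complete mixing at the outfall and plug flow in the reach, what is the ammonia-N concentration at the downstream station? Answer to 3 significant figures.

After mixing, C = (11200·0.1100 + 1100·25.20) / 12300 = 28950/12300 = 2.354 mg/L.
Decay over the reach: 2.354·exp(−kt) = 2.354·0.5204 = 1.225 mg/L.

1.22 mg/L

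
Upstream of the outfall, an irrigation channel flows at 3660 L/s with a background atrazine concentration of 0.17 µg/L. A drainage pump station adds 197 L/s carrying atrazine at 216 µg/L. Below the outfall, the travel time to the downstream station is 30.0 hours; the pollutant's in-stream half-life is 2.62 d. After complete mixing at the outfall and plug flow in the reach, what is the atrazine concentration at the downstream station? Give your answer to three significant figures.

Mixed concentration C = ΣQC/ΣQ = (3660·0.1700 + 197.0·216.0) / 3857 = 43170/3857 = 11.19 µg/L.
Half-life 2.62 d → k = ln 2 / 2.62 = 0.2646 d⁻¹.
Applying C = C₀e^(−kt): 11.19 × 0.7184 = 8.042 µg/L.

8.04 µg/L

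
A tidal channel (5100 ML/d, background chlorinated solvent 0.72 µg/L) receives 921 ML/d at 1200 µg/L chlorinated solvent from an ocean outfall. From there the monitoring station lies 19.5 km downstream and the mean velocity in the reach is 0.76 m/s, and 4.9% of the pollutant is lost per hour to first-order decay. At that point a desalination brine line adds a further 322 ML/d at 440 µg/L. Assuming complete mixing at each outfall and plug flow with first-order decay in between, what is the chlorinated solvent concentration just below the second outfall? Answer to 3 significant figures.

After mixing, C = (5100·0.7200 + 921.0·1200) / 6021 = 1109000/6021 = 184.2 µg/L; combined flow 6021 ML/d.
Travel time t = 19.5·1000 / 0.76 = 25660 s = 7.127 h.
4.9%/h lost → k = −ln(1 − 0.049) = 0.05024 h⁻¹.
First-order decay: C = 184.2·exp(−k·t) = 184.2·0.6990 = 128.7 µg/L.
At the second outfall, C = (6021·128.7 + 322.0·440.0) / (6021 + 322.0) = 144.5 µg/L.

145 µg/L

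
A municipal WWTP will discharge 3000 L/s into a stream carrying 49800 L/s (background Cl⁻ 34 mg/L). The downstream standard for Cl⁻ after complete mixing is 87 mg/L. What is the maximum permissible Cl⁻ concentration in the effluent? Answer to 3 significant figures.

At the limit, (Qr·Cr + Qe·Cₑ)/(Qr + Qe) = 87:
Cₑ = (52800·87 − 49800·34.00) / 3000 = 966.8 mg/L.

967 mg/L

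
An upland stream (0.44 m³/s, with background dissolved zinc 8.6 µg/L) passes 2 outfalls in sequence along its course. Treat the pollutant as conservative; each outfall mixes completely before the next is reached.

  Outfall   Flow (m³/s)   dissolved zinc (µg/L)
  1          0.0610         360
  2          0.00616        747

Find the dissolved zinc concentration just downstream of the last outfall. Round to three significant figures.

Outfall 1: combined Q = 0.5010 m³/s; C = (0.4400·8.600 + 0.06100·360.0)/0.5010 = 51.39 µg/L.
Outfall 2: combined Q = 0.5072 m³/s; C = (0.5010·51.39 + 0.006160·747.0)/0.5072 = 59.83 µg/L.

59.8 µg/L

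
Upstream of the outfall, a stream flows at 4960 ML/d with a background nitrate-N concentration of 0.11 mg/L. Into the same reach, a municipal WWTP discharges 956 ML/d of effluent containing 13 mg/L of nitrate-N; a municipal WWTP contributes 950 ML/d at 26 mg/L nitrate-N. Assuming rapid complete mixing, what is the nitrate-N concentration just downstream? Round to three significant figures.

5.49 mg/L

After mixing, C = (4960·0.1100 + 956.0·13.00 + 950.0·26.00) / 6866 = 37670/6866 = 5.487 mg/L.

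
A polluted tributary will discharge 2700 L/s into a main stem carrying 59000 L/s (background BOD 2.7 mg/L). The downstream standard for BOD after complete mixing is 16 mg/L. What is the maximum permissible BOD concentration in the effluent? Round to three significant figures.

At the limit, (Qr·Cr + Qe·Cₑ)/(Qr + Qe) = 16:
Cₑ = (61700·16 − 59000·2.700) / 2700 = 306.6 mg/L.

307 mg/L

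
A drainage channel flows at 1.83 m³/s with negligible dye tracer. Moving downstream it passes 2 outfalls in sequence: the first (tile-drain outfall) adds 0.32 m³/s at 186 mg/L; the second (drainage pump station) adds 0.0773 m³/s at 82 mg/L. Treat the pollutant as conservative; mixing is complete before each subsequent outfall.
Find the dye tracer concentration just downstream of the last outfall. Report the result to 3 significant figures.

Outfall 1: combined Q = 2.150 m³/s; C = (1.830·0 + 0.3200·186.0)/2.150 = 27.68 mg/L.
Outfall 2: combined Q = 2.227 m³/s; C = (2.150·27.68 + 0.07730·82.00)/2.227 = 29.57 mg/L.

29.6 mg/L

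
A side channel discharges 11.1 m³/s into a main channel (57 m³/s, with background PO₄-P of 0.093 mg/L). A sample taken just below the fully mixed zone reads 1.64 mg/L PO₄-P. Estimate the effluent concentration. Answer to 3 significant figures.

9.58 mg/L

Mass balance: 57.00·0.09300 + 11.10·Cₑ = 68.10·1.640
→ Cₑ = (68.10·1.640 − 57.00·0.09300) / 11.10 = 9.584 mg/L.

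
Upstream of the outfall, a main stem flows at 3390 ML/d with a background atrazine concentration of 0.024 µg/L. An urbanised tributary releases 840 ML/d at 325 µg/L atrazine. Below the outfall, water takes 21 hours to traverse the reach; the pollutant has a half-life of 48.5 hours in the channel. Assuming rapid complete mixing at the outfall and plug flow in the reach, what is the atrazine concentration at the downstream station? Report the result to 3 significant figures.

Mass balance: C = (3390·0.02400 + 840.0·325.0) / 4230 = 273100/4230 = 64.56 µg/L.
Half-life 48.5 h → k = ln 2 / 48.5 = 0.01429 h⁻¹ = 0.3430 d⁻¹.
First-order decay: C = 64.56·exp(−k·t) = 64.56·0.7407 = 47.82 µg/L.

47.8 µg/L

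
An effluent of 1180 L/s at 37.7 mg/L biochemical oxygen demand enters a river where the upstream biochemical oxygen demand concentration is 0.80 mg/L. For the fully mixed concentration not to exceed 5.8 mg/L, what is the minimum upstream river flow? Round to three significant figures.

7530 L/s

Set C_mix = 5.8: (Q·0.8000 + 1180·37.70) / (Q + 1180) = 5.8
→ Q = 1180·(37.70 − 5.8)/(5.8 − 0.8000) = 7528 L/s.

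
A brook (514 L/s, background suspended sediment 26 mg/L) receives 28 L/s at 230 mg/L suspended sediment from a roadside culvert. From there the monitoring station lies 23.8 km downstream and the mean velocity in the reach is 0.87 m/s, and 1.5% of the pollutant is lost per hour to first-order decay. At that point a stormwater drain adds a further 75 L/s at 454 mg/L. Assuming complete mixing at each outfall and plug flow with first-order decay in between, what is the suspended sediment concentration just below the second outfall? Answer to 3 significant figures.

Mixed concentration C = ΣQC/ΣQ = (514.0·26.00 + 28.00·230.0) / 542.0 = 19800/542.0 = 36.54 mg/L; combined flow 542.0 L/s.
Travel time t = 23.8·1000 / 0.87 = 27360 s = 7.599 h.
1.5%/h lost → k = −ln(1 − 0.015) = 0.01511 h⁻¹.
Applying C = C₀e^(−kt): 36.54 × 0.8915 = 32.57 mg/L.
Second outfall: C = (542.0·32.57 + 75.00·454.0)/617.0 = 83.80 mg/L.

83.8 mg/L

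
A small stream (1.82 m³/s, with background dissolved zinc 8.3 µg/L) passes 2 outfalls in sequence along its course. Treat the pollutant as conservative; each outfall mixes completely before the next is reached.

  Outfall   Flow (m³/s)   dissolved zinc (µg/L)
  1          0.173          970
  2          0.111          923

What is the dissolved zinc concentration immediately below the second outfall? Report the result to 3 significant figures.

136 µg/L

Outfall 1: combined Q = 1.993 m³/s; C = (1.820·8.300 + 0.1730·970.0)/1.993 = 91.78 µg/L.
Outfall 2: combined Q = 2.104 m³/s; C = (1.993·91.78 + 0.1110·923.0)/2.104 = 135.6 µg/L.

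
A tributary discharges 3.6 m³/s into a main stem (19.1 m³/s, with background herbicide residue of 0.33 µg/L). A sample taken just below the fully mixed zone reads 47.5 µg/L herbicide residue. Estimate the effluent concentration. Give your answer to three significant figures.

Mass balance: 19.10·0.3300 + 3.600·Cₑ = 22.70·47.50
→ Cₑ = (22.70·47.50 − 19.10·0.3300) / 3.600 = 297.8 µg/L.

298 µg/L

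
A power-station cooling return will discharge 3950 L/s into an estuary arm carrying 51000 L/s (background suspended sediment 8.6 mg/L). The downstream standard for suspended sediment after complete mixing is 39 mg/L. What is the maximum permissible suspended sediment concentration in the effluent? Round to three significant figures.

At the limit, (Qr·Cr + Qe·Cₑ)/(Qr + Qe) = 39:
Cₑ = (54950·39 − 51000·8.600) / 3950 = 431.5 mg/L.

432 mg/L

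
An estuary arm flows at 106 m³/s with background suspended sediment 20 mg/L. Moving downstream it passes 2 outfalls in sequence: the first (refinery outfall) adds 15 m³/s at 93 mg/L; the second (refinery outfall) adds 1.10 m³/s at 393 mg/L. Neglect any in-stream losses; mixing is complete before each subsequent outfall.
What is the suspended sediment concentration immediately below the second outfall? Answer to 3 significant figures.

Outfall 1: combined Q = 121.0 m³/s; C = (106.0·20.00 + 15.00·93.00)/121.0 = 29.05 mg/L.
Outfall 2: combined Q = 122.1 m³/s; C = (121.0·29.05 + 1.100·393.0)/122.1 = 32.33 mg/L.

32.3 mg/L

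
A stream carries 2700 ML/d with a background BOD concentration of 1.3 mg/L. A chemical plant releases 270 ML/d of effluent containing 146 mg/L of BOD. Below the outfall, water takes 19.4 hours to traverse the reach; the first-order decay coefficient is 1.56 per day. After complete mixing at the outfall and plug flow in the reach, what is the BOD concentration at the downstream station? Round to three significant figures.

Flow-weighted average: C = (2700·1.300 + 270.0·146.0) / 2970 = 42930/2970 = 14.45 mg/L.
Applying C = C₀e^(−kt): 14.45 × 0.2834 = 4.096 mg/L.

4.10 mg/L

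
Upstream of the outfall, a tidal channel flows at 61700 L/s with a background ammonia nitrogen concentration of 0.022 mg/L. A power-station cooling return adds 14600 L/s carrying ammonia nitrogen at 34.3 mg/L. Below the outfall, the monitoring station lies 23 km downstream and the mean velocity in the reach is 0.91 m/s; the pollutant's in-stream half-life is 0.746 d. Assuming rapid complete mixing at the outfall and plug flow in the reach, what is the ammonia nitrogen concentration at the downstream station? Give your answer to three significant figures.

Conservation of mass: C = (61700·0.02200 + 14600·34.30) / 76300 = 502100/76300 = 6.581 mg/L.
Travel time t = 23·1000 / 0.91 = 25270 s = 7.021 h.
Half-life 0.746 d → k = ln 2 / 0.746 = 0.9292 d⁻¹.
Decay over the reach: 6.581·exp(−kt) = 6.581·0.7620 = 5.015 mg/L.

5.01 mg/L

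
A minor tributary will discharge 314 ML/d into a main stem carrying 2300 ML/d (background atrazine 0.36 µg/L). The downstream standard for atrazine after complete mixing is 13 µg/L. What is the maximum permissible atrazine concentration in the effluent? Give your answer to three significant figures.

106 µg/L

At the limit, (Qr·Cr + Qe·Cₑ)/(Qr + Qe) = 13:
Cₑ = (2614·13 − 2300·0.3600) / 314.0 = 105.6 µg/L.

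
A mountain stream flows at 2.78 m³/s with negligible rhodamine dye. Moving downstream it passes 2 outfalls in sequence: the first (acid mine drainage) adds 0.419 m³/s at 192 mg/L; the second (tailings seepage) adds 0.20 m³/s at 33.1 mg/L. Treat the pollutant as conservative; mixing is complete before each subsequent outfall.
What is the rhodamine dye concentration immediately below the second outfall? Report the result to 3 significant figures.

After outfall 1: Q = 2.780 + 0.4190 = 3.199 m³/s; C = (2.780·0 + 0.4190·192.0)/3.199 = 25.15 mg/L.
After outfall 2: Q = 3.199 + 0.2000 = 3.399 m³/s; C = (3.199·25.15 + 0.2000·33.10)/3.399 = 25.62 mg/L.

25.6 mg/L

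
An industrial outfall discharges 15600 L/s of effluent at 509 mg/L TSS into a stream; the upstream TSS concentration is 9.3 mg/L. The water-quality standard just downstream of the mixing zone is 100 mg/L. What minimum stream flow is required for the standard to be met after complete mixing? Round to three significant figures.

70300 L/s

Set C_mix = 100: (Q·9.300 + 15600·509.0) / (Q + 15600) = 100
→ Q = 15600·(509.0 − 100)/(100 − 9.300) = 70350 L/s.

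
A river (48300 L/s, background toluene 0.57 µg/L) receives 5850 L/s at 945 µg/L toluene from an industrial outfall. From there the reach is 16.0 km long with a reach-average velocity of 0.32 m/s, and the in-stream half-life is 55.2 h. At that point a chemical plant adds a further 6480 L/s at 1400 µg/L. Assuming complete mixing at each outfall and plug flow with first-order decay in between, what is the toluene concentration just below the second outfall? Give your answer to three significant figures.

227 µg/L

Conservation of mass: C = (48300·0.5700 + 5850·945.0) / 54150 = 5556000/54150 = 102.6 µg/L; combined flow 54150 L/s.
Travel time t = 16.0·1000 / 0.32 = 50000 s = 13.89 h.
Half-life 55.2 h → k = ln 2 / 55.2 = 0.01256 h⁻¹ = 0.3014 d⁻¹.
After decay, C = 102.6 × e^(−kt) = 102.6 × 0.8400 = 86.18 µg/L.
Second outfall: C = (54150·86.18 + 6480·1400)/60630 = 226.6 µg/L.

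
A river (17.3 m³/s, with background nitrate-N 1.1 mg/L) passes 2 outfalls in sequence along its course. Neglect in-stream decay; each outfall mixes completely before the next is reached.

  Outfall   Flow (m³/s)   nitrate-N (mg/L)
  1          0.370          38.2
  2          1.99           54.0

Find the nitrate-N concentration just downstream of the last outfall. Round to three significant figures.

After outfall 1: Q = 17.30 + 0.3700 = 17.67 m³/s; C = (17.30·1.100 + 0.3700·38.20)/17.67 = 1.877 mg/L.
After outfall 2: Q = 17.67 + 1.990 = 19.66 m³/s; C = (17.67·1.877 + 1.990·54.00)/19.66 = 7.153 mg/L.

7.15 mg/L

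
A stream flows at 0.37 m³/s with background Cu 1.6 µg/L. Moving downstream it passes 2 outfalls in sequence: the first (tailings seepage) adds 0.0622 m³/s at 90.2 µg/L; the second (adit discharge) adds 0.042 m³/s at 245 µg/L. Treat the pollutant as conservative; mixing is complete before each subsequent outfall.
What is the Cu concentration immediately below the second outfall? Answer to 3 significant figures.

34.8 µg/L

After outfall 1: Q = 0.3700 + 0.06220 = 0.4322 m³/s; C = (0.3700·1.600 + 0.06220·90.20)/0.4322 = 14.35 µg/L.
After outfall 2: Q = 0.4322 + 0.04200 = 0.4742 m³/s; C = (0.4322·14.35 + 0.04200·245.0)/0.4742 = 34.78 µg/L.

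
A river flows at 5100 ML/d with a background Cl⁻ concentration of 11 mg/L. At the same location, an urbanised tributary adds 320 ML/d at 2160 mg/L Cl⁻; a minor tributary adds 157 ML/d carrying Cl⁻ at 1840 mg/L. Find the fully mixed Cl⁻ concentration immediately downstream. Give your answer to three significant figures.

186 mg/L

Flow-weighted average: C = (5100·11.00 + 320.0·2160 + 157.0·1840) / 5577 = 1036000/5577 = 185.8 mg/L.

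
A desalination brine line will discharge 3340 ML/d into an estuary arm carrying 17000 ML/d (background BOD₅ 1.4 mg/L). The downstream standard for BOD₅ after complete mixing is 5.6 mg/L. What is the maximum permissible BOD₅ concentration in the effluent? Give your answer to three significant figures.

27.0 mg/L

At the limit, (Qr·Cr + Qe·Cₑ)/(Qr + Qe) = 5.6:
Cₑ = (20340·5.6 − 17000·1.400) / 3340 = 26.98 mg/L.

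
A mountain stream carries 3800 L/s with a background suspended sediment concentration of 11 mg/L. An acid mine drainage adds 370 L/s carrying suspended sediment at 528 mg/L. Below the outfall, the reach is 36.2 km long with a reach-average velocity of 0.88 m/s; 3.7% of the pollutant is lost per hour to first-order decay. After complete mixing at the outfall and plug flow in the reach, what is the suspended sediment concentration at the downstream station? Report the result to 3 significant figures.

After mixing, C = (3800·11.00 + 370.0·528.0) / 4170 = 237200/4170 = 56.87 mg/L.
Travel time t = 36.2·1000 / 0.88 = 41140 s = 11.43 h.
3.7%/h lost → k = −ln(1 − 0.037) = 0.03770 h⁻¹.
Applying C = C₀e^(−kt): 56.87 × 0.6500 = 36.97 mg/L.

37.0 mg/L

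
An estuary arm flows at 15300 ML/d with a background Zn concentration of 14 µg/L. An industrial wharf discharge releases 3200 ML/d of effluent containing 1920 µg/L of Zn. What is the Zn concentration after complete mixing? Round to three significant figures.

Conservation of mass: C = (15300·14.00 + 3200·1920) / 18500 = 6358000/18500 = 343.7 µg/L.

344 µg/L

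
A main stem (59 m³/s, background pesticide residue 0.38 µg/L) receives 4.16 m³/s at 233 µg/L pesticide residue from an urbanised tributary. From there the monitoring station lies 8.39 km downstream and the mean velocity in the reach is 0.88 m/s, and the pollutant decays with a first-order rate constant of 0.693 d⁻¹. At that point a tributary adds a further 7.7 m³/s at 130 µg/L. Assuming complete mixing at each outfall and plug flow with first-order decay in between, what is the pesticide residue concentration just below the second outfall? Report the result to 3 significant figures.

27.1 µg/L

Mass balance: C = (59.00·0.3800 + 4.160·233.0) / 63.16 = 991.7/63.16 = 15.70 µg/L; combined flow 63.16 m³/s.
Travel time t = 8.39·1000 / 0.88 = 9534 s = 2.648 h.
After decay, C = 15.70 × e^(−kt) = 15.70 × 0.9264 = 14.55 µg/L.
Second outfall: C = (63.16·14.55 + 7.700·130.0)/70.86 = 27.09 µg/L.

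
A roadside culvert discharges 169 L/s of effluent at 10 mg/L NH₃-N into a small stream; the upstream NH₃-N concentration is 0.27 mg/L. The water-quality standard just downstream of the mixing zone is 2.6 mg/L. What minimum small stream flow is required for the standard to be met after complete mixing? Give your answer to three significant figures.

537 L/s

Set C_mix = 2.6: (Q·0.2700 + 169.0·10.00) / (Q + 169.0) = 2.6
→ Q = 169.0·(10.00 − 2.6)/(2.6 − 0.2700) = 536.7 L/s.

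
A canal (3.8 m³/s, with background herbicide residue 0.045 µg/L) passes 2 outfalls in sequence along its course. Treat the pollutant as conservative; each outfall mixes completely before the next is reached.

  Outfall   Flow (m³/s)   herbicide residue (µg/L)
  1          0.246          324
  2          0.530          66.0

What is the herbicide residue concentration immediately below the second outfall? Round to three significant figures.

After outfall 1: Q = 3.800 + 0.2460 = 4.046 m³/s; C = (3.800·0.04500 + 0.2460·324.0)/4.046 = 19.74 µg/L.
After outfall 2: Q = 4.046 + 0.5300 = 4.576 m³/s; C = (4.046·19.74 + 0.5300·66.00)/4.576 = 25.10 µg/L.

25.1 µg/L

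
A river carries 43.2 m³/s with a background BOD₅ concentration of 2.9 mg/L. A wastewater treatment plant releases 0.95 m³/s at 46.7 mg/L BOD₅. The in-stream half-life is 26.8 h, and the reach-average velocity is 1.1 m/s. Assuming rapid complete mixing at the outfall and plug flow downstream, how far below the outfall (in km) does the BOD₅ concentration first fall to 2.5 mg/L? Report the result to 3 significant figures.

65.8 km

Flow-weighted average: C = (43.20·2.900 + 0.9500·46.70) / 44.15 = 169.6/44.15 = 3.842 mg/L.
Half-life 26.8 h → k = ln 2 / 26.8 = 0.02586 h⁻¹ = 0.6207 d⁻¹.
Set 3.842·exp(−k·t) = 2.5 → t = ln(3.842/2.5)/k = 59830 s = 16.62 h.
Distance = v·t = 1.1·59830 = 65810 m = 65.81 km.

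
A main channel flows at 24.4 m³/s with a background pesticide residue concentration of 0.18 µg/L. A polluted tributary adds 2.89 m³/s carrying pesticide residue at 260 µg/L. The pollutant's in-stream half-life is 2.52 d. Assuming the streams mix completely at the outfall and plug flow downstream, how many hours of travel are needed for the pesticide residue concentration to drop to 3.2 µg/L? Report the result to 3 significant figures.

After mixing, C = (24.40·0.1800 + 2.890·260.0) / 27.29 = 755.8/27.29 = 27.69 µg/L.
Half-life 2.52 d → k = ln 2 / 2.52 = 0.2751 d⁻¹.
27.69·exp(−k·t) = 3.2 → t = ln(27.69/3.2)/k = 677900 s = 188.3 h.

188 h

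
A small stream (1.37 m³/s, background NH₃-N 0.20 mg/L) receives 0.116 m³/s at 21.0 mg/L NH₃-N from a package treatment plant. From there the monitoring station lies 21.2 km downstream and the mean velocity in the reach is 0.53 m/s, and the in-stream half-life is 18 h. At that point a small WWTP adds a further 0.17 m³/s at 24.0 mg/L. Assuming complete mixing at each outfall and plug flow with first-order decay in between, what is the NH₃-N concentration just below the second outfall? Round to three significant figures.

After mixing, C = (1.370·0.2000 + 0.1160·21.00) / 1.486 = 2.710/1.486 = 1.824 mg/L; combined flow 1.486 m³/s.
Travel time t = 21.2·1000 / 0.53 = 40000 s = 11.11 h.
Half-life 18 h → k = ln 2 / 18 = 0.03851 h⁻¹ = 0.9242 d⁻¹.
Decay over the reach: 1.824·exp(−kt) = 1.824·0.6519 = 1.189 mg/L.
At the second outfall, C = (1.486·1.189 + 0.1700·24.00) / (1.486 + 0.1700) = 3.531 mg/L.

3.53 mg/L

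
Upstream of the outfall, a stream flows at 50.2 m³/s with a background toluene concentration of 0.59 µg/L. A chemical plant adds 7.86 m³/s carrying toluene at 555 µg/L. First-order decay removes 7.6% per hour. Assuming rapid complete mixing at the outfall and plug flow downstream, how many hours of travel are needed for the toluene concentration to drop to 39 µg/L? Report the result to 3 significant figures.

After mixing, C = (50.20·0.5900 + 7.860·555.0) / 58.06 = 4392/58.06 = 75.64 µg/L.
7.6%/h lost → k = −ln(1 − 0.076) = 0.07904 h⁻¹.
75.64·exp(−k·t) = 39 → t = ln(75.64/39)/k = 30170 s = 8.381 h.

8.38 h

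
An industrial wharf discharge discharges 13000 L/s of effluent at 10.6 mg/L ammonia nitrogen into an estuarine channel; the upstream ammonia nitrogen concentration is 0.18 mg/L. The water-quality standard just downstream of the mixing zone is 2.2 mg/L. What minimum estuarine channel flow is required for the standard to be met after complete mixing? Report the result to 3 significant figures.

54100 L/s

Set C_mix = 2.2: (Q·0.1800 + 13000·10.60) / (Q + 13000) = 2.2
→ Q = 13000·(10.60 − 2.2)/(2.2 − 0.1800) = 54060 L/s.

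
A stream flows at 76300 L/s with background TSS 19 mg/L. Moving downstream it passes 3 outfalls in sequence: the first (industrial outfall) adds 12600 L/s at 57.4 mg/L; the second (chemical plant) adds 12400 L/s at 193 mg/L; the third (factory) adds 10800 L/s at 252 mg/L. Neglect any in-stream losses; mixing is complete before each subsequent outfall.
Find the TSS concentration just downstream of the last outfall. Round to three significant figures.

65.0 mg/L

Below outfall 1: Q → 88900 L/s, C = (76300·19.00 + 12600·57.40)/88900 = 24.44 mg/L.
Below outfall 2: Q → 101300 L/s, C = (88900·24.44 + 12400·193.0)/101300 = 45.08 mg/L.
Below outfall 3: Q → 112100 L/s, C = (101300·45.08 + 10800·252.0)/112100 = 65.01 mg/L.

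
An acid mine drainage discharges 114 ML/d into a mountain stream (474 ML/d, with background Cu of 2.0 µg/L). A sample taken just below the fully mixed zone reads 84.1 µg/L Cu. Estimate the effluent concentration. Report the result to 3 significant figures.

425 µg/L

Mass balance: 474.0·2.000 + 114.0·Cₑ = 588.0·84.10
→ Cₑ = (588.0·84.10 − 474.0·2.000) / 114.0 = 425.5 µg/L.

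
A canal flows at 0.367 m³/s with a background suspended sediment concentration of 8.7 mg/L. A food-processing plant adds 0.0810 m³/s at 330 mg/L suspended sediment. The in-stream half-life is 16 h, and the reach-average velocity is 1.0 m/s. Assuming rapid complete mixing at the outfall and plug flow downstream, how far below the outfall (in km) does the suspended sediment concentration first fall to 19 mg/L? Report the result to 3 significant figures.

104 km

Mixed concentration C = ΣQC/ΣQ = (0.3670·8.700 + 0.08100·330.0) / 0.4480 = 29.92/0.4480 = 66.79 mg/L.
Half-life 16 h → k = ln 2 / 16 = 0.04332 h⁻¹ = 1.040 d⁻¹.
Set 66.79·exp(−k·t) = 19 → t = ln(66.79/19)/k = 104500 s = 29.02 h.
Distance = v·t = 1.0·104500 = 104500 m = 104.5 km.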